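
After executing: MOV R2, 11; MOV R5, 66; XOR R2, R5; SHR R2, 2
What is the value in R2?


Register state trace:
  MOV R2, 11  → R2 = 11 (0b00001011)
  MOV R5, 66  → R5 = 66 (0b01000010)
  XOR R2, R5  → R2 = 11 XOR 66 = 73 (0b01001001)
  SHR R2, 2  → R2 = 73 >> 2 = 18
Final: R2 = 18

18


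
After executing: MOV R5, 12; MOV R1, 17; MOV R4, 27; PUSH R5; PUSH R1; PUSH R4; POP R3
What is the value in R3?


Stack trace (top is rightmost):
  MOV R5, 12  → R5 = 12
  MOV R1, 17  → R1 = 17
  MOV R4, 27  → R4 = 27
  PUSH R5  → stack: [12]
  PUSH R1  → stack: [12, 17]
  PUSH R4  → stack: [12, 17, 27]
  POP R3  → R3 = 27, stack: [12, 17]
Final: R3 = 27

27


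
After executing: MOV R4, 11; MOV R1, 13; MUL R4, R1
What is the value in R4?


Register state trace:
  MOV R4, 11  → R4 = 11
  MOV R1, 13  → R1 = 13
  MUL R4, R1  → R4 = 11 * 13 = 143
Final: R4 = 143

143


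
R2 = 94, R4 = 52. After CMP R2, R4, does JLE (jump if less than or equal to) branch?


Trace:
  R2 = 94, R4 = 52
  CMP R2, R4  → compares 94 vs 52
  JLE checks: is 94 less than or equal to 52?
  94 > 52, so condition is false
Branch taken: No

No


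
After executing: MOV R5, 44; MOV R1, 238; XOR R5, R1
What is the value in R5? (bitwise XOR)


Register state trace:
  MOV R5, 44  → R5 = 44 (0b00101100)
  MOV R1, 238  → R1 = 238 (0b11101110)
  XOR R5, R1  → R5 = 44 XOR 238 = 194 (0b11000010)
Final: R5 = 194

194


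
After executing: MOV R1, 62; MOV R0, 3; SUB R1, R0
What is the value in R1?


Register state trace:
  MOV R1, 62  → R1 = 62
  MOV R0, 3  → R0 = 3
  SUB R1, R0  → R1 = 62 - 3 = 59
Final: R1 = 59

59


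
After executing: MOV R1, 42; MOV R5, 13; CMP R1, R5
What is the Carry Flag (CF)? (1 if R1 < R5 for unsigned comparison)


Register state trace:
  MOV R1, 42  → R1 = 42
  MOV R5, 13  → R5 = 13
  CMP R1, R5  → unsigned 42 - 13: no borrow
  42 >= 13, so CF = 0
CF = 0

0


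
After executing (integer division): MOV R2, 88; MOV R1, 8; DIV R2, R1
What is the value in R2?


Register state trace:
  MOV R2, 88  → R2 = 88
  MOV R1, 8  → R1 = 8
  DIV R2, R1  → R2 = 88 // 8 = 11
Final: R2 = 11

11


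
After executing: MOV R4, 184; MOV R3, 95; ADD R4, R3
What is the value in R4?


Register state trace:
  MOV R4, 184  → R4 = 184
  MOV R3, 95  → R3 = 95
  ADD R4, R3  → R4 = 184 + 95 = 279
Final: R4 = 279

279


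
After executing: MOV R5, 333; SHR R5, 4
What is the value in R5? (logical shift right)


Register state trace:
  MOV R5, 333  → R5 = 333
  SHR R5, 4  → R5 = 333 >> 4 = 333 // 2^4 = 20
Final: R5 = 20

20


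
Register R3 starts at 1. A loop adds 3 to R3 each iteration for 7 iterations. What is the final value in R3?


Starting value: R3 = 1
  Iter 1: R3 = 1 + 3 = 4
  Iter 2: R3 = 4 + 3 = 7
  Iter 3: R3 = 7 + 3 = 10
  Iter 4: R3 = 10 + 3 = 13
  Iter 5: R3 = 13 + 3 = 16
  Iter 6: R3 = 16 + 3 = 19
  Iter 7: R3 = 19 + 3 = 22
Final: R3 = 22

22


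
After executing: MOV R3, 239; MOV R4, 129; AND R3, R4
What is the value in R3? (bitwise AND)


Register state trace:
  MOV R3, 239  → R3 = 239 (0b11101111)
  MOV R4, 129  → R4 = 129 (0b10000001)
  AND R3, R4  → R3 = 239 AND 129 = 129 (0b10000001)
Final: R3 = 129

129


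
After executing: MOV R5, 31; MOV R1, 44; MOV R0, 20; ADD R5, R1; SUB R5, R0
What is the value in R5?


Register state trace:
  MOV R5, 31  → R5 = 31
  MOV R1, 44  → R1 = 44
  MOV R0, 20  → R0 = 20
  ADD R5, R1  → R5 = 31 + 44 = 75
  SUB R5, R0  → R5 = 75 - 20 = 55
Final: R5 = 55

55


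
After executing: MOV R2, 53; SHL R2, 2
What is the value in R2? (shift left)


Register state trace:
  MOV R2, 53  → R2 = 53
  SHL R2, 2  → R2 = 53 << 2 = 53 * 2^2 = 212
Final: R2 = 212

212


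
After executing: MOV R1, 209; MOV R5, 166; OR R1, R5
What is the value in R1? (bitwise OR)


Register state trace:
  MOV R1, 209  → R1 = 209 (0b11010001)
  MOV R5, 166  → R5 = 166 (0b10100110)
  OR R1, R5   → R1 = 209 OR 166 = 247 (0b11110111)
Final: R1 = 247

247


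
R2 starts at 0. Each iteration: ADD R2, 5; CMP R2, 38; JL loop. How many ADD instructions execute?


Loop trace (R2 starts at 0, target 38, step 5):
  ADD #1: R2 = 0 + 5 = 5  → 5 < 38, loop
  ADD #2: R2 = 5 + 5 = 10  → 10 < 38, loop
  ADD #3: R2 = 10 + 5 = 15  → 15 < 38, loop
  ADD #4: R2 = 15 + 5 = 20  → 20 < 38, loop
  ADD #5: R2 = 20 + 5 = 25  → 25 < 38, loop
  ADD #6: R2 = 25 + 5 = 30  → 30 < 38, loop
  ADD #7: R2 = 30 + 5 = 35  → 35 < 38, loop
  ADD #8: R2 = 35 + 5 = 40  → 40 >= 38, exit
Total ADD instructions: 8

8


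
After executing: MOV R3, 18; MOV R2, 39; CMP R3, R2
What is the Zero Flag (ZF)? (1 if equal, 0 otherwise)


Register state trace:
  MOV R3, 18  → R3 = 18
  MOV R2, 39  → R2 = 39
  CMP R3, R2  → computes 18 - 39 = -21
  Result is nonzero, so values are not equal
ZF = 0

0


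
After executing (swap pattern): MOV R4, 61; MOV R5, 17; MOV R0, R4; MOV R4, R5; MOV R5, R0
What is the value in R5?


Register state trace (swap pattern):
  MOV R4, 61  → R4 = 61
  MOV R5, 17  → R5 = 17
  MOV R0, R4  → R0 = 61  (save R4)
  MOV R4, R5  → R4 = 17  (R4 gets R5's value)
  MOV R5, R0  → R5 = 61  (R5 gets saved value)
Final: R5 = 61

61


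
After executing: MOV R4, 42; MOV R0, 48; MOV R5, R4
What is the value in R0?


Register state trace:
  MOV R4, 42  → R4 = 42
  MOV R0, 48  → R0 = 48
  MOV R5, R4  → R5 = 42
Final: R0 = 48

48


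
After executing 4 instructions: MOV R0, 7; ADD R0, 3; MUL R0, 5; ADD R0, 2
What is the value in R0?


Register state trace:
  MOV R0, 7  → R0 = 7
  ADD R0, 3  → R0 = 7 + 3 = 10
  MUL R0, 5  → R0 = 10 * 5 = 50
  ADD R0, 2  → R0 = 50 + 2 = 52
Final: R0 = 52

52


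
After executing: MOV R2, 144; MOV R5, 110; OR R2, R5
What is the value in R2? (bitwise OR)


Register state trace:
  MOV R2, 144  → R2 = 144 (0b10010000)
  MOV R5, 110  → R5 = 110 (0b01101110)
  OR R2, R5   → R2 = 144 OR 110 = 254 (0b11111110)
Final: R2 = 254

254


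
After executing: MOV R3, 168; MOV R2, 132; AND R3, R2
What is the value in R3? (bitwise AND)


Register state trace:
  MOV R3, 168  → R3 = 168 (0b10101000)
  MOV R2, 132  → R2 = 132 (0b10000100)
  AND R3, R2  → R3 = 168 AND 132 = 128 (0b10000000)
Final: R3 = 128

128


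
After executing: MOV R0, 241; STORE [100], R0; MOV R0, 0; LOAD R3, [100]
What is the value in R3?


Register and memory trace:
  MOV R0, 241  → R0 = 241
  STORE [100], R0  → mem[100] = 241
  MOV R0, 0  → R0 = 0
  LOAD R3, [100]  → R3 = mem[100] = 241
Final: R3 = 241

241


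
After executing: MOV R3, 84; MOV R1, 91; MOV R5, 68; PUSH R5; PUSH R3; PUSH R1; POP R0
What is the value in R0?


Stack trace (top is rightmost):
  MOV R3, 84  → R3 = 84
  MOV R1, 91  → R1 = 91
  MOV R5, 68  → R5 = 68
  PUSH R5  → stack: [68]
  PUSH R3  → stack: [68, 84]
  PUSH R1  → stack: [68, 84, 91]
  POP R0  → R0 = 91, stack: [68, 84]
Final: R0 = 91

91


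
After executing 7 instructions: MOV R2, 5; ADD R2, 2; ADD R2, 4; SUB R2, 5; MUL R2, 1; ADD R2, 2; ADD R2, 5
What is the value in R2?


Register state trace:
  MOV R2, 5  → R2 = 5
  ADD R2, 2  → R2 = 5 + 2 = 7
  ADD R2, 4  → R2 = 7 + 4 = 11
  SUB R2, 5  → R2 = 11 - 5 = 6
  MUL R2, 1  → R2 = 6 * 1 = 6
  ADD R2, 2  → R2 = 6 + 2 = 8
  ADD R2, 5  → R2 = 8 + 5 = 13
Final: R2 = 13

13


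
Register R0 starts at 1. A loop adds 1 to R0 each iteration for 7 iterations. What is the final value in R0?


Starting value: R0 = 1
  Iter 1: R0 = 1 + 1 = 2
  Iter 2: R0 = 2 + 1 = 3
  Iter 3: R0 = 3 + 1 = 4
  Iter 4: R0 = 4 + 1 = 5
  Iter 5: R0 = 5 + 1 = 6
  Iter 6: R0 = 6 + 1 = 7
  Iter 7: R0 = 7 + 1 = 8
Final: R0 = 8

8


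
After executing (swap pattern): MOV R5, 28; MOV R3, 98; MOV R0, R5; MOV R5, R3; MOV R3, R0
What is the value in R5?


Register state trace (swap pattern):
  MOV R5, 28  → R5 = 28
  MOV R3, 98  → R3 = 98
  MOV R0, R5  → R0 = 28  (save R5)
  MOV R5, R3  → R5 = 98  (R5 gets R3's value)
  MOV R3, R0  → R3 = 28  (R3 gets saved value)
Final: R5 = 98

98


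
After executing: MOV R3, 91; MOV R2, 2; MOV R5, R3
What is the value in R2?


Register state trace:
  MOV R3, 91  → R3 = 91
  MOV R2, 2  → R2 = 2
  MOV R5, R3  → R5 = 91
Final: R2 = 2

2


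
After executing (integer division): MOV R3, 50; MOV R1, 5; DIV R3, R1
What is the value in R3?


Register state trace:
  MOV R3, 50  → R3 = 50
  MOV R1, 5  → R1 = 5
  DIV R3, R1  → R3 = 50 // 5 = 10
Final: R3 = 10

10


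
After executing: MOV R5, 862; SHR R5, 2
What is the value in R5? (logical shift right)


Register state trace:
  MOV R5, 862  → R5 = 862
  SHR R5, 2  → R5 = 862 >> 2 = 862 // 2^2 = 215
Final: R5 = 215

215


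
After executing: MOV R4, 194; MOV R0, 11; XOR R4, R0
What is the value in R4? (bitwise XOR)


Register state trace:
  MOV R4, 194  → R4 = 194 (0b11000010)
  MOV R0, 11  → R0 = 11 (0b00001011)
  XOR R4, R0  → R4 = 194 XOR 11 = 201 (0b11001001)
Final: R4 = 201

201


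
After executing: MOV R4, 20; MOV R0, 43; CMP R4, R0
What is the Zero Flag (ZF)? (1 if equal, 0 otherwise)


Register state trace:
  MOV R4, 20  → R4 = 20
  MOV R0, 43  → R0 = 43
  CMP R4, R0  → computes 20 - 43 = -23
  Result is nonzero, so values are not equal
ZF = 0

0


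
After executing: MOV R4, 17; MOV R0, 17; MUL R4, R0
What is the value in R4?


Register state trace:
  MOV R4, 17  → R4 = 17
  MOV R0, 17  → R0 = 17
  MUL R4, R0  → R4 = 17 * 17 = 289
Final: R4 = 289

289


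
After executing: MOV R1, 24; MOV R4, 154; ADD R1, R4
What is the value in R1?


Register state trace:
  MOV R1, 24  → R1 = 24
  MOV R4, 154  → R4 = 154
  ADD R1, R4  → R1 = 24 + 154 = 178
Final: R1 = 178

178


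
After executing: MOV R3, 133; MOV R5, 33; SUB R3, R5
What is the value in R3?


Register state trace:
  MOV R3, 133  → R3 = 133
  MOV R5, 33  → R5 = 33
  SUB R3, R5  → R3 = 133 - 33 = 100
Final: R3 = 100

100


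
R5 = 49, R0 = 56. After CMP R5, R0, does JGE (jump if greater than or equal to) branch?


Trace:
  R5 = 49, R0 = 56
  CMP R5, R0  → compares 49 vs 56
  JGE checks: is 49 greater than or equal to 56?
  49 < 56, so condition is false
Branch taken: No

No


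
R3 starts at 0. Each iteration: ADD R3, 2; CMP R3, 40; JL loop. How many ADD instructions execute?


Loop trace (R3 starts at 0, target 40, step 2):
  ADD #1: R3 = 0 + 2 = 2  → 2 < 40, loop
  ADD #2: R3 = 2 + 2 = 4  → 4 < 40, loop
  ADD #3: R3 = 4 + 2 = 6  → 6 < 40, loop
  ADD #4: R3 = 6 + 2 = 8  → 8 < 40, loop
  ADD #5: R3 = 8 + 2 = 10  → 10 < 40, loop
  ADD #6: R3 = 10 + 2 = 12  → 12 < 40, loop
  ADD #7: R3 = 12 + 2 = 14  → 14 < 40, loop
  ADD #8: R3 = 14 + 2 = 16  → 16 < 40, loop
  ADD #9: R3 = 16 + 2 = 18  → 18 < 40, loop
  ADD #10: R3 = 18 + 2 = 20  → 20 < 40, loop
  ADD #11: R3 = 20 + 2 = 22  → 22 < 40, loop
  ADD #12: R3 = 22 + 2 = 24  → 24 < 40, loop
  ADD #13: R3 = 24 + 2 = 26  → 26 < 40, loop
  ADD #14: R3 = 26 + 2 = 28  → 28 < 40, loop
  ADD #15: R3 = 28 + 2 = 30  → 30 < 40, loop
  ADD #16: R3 = 30 + 2 = 32  → 32 < 40, loop
  ADD #17: R3 = 32 + 2 = 34  → 34 < 40, loop
  ADD #18: R3 = 34 + 2 = 36  → 36 < 40, loop
  ADD #19: R3 = 36 + 2 = 38  → 38 < 40, loop
  ADD #20: R3 = 38 + 2 = 40  → 40 >= 40, exit
Total ADD instructions: 20

20


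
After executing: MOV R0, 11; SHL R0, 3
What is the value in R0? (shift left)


Register state trace:
  MOV R0, 11  → R0 = 11
  SHL R0, 3  → R0 = 11 << 3 = 11 * 2^3 = 88
Final: R0 = 88

88


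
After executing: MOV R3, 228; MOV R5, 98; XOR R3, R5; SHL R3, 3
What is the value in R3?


Register state trace:
  MOV R3, 228  → R3 = 228 (0b11100100)
  MOV R5, 98  → R5 = 98 (0b01100010)
  XOR R3, R5  → R3 = 228 XOR 98 = 134 (0b10000110)
  SHL R3, 3  → R3 = 134 << 3 = 1072
Final: R3 = 1072

1072


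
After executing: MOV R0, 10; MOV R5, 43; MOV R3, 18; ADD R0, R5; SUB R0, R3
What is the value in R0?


Register state trace:
  MOV R0, 10  → R0 = 10
  MOV R5, 43  → R5 = 43
  MOV R3, 18  → R3 = 18
  ADD R0, R5  → R0 = 10 + 43 = 53
  SUB R0, R3  → R0 = 53 - 18 = 35
Final: R0 = 35

35


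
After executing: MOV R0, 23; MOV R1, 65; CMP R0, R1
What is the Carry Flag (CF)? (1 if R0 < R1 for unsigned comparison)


Register state trace:
  MOV R0, 23  → R0 = 23
  MOV R1, 65  → R1 = 65
  CMP R0, R1  → unsigned 23 - 65: borrow occurs
  23 < 65, so CF = 1
CF = 1

1


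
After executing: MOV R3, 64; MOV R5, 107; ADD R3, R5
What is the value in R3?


Register state trace:
  MOV R3, 64  → R3 = 64
  MOV R5, 107  → R5 = 107
  ADD R3, R5  → R3 = 64 + 107 = 171
Final: R3 = 171

171


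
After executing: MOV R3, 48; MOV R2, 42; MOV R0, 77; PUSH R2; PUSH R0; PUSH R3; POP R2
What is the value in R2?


Stack trace (top is rightmost):
  MOV R3, 48  → R3 = 48
  MOV R2, 42  → R2 = 42
  MOV R0, 77  → R0 = 77
  PUSH R2  → stack: [42]
  PUSH R0  → stack: [42, 77]
  PUSH R3  → stack: [42, 77, 48]
  POP R2  → R2 = 48, stack: [42, 77]
Final: R2 = 48

48


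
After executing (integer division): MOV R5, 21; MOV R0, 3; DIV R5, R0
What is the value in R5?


Register state trace:
  MOV R5, 21  → R5 = 21
  MOV R0, 3  → R0 = 3
  DIV R5, R0  → R5 = 21 // 3 = 7
Final: R5 = 7

7


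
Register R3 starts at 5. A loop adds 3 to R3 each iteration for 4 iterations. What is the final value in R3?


Starting value: R3 = 5
  Iter 1: R3 = 5 + 3 = 8
  Iter 2: R3 = 8 + 3 = 11
  Iter 3: R3 = 11 + 3 = 14
  Iter 4: R3 = 14 + 3 = 17
Final: R3 = 17

17


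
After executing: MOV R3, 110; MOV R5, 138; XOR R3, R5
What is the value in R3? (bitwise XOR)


Register state trace:
  MOV R3, 110  → R3 = 110 (0b01101110)
  MOV R5, 138  → R5 = 138 (0b10001010)
  XOR R3, R5  → R3 = 110 XOR 138 = 228 (0b11100100)
Final: R3 = 228

228


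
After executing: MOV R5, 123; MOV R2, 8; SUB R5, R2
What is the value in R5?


Register state trace:
  MOV R5, 123  → R5 = 123
  MOV R2, 8  → R2 = 8
  SUB R5, R2  → R5 = 123 - 8 = 115
Final: R5 = 115

115


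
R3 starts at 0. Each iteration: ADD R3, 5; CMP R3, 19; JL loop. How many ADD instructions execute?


Loop trace (R3 starts at 0, target 19, step 5):
  ADD #1: R3 = 0 + 5 = 5  → 5 < 19, loop
  ADD #2: R3 = 5 + 5 = 10  → 10 < 19, loop
  ADD #3: R3 = 10 + 5 = 15  → 15 < 19, loop
  ADD #4: R3 = 15 + 5 = 20  → 20 >= 19, exit
Total ADD instructions: 4

4


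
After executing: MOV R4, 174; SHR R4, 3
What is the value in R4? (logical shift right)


Register state trace:
  MOV R4, 174  → R4 = 174
  SHR R4, 3  → R4 = 174 >> 3 = 174 // 2^3 = 21
Final: R4 = 21

21


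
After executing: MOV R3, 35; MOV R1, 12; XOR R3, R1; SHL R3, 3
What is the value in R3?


Register state trace:
  MOV R3, 35  → R3 = 35 (0b00100011)
  MOV R1, 12  → R1 = 12 (0b00001100)
  XOR R3, R1  → R3 = 35 XOR 12 = 47 (0b00101111)
  SHL R3, 3  → R3 = 47 << 3 = 376
Final: R3 = 376

376


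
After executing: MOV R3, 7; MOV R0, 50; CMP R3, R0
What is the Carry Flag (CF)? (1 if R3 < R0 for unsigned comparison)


Register state trace:
  MOV R3, 7  → R3 = 7
  MOV R0, 50  → R0 = 50
  CMP R3, R0  → unsigned 7 - 50: borrow occurs
  7 < 50, so CF = 1
CF = 1

1


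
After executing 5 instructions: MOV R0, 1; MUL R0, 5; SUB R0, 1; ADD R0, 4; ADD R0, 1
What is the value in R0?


Register state trace:
  MOV R0, 1  → R0 = 1
  MUL R0, 5  → R0 = 1 * 5 = 5
  SUB R0, 1  → R0 = 5 - 1 = 4
  ADD R0, 4  → R0 = 4 + 4 = 8
  ADD R0, 1  → R0 = 8 + 1 = 9
Final: R0 = 9

9


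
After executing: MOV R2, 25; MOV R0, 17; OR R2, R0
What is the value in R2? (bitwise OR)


Register state trace:
  MOV R2, 25  → R2 = 25 (0b00011001)
  MOV R0, 17  → R0 = 17 (0b00010001)
  OR R2, R0   → R2 = 25 OR 17 = 25 (0b00011001)
Final: R2 = 25

25


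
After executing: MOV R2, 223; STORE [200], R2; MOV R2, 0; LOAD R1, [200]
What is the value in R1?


Register and memory trace:
  MOV R2, 223  → R2 = 223
  STORE [200], R2  → mem[200] = 223
  MOV R2, 0  → R2 = 0
  LOAD R1, [200]  → R1 = mem[200] = 223
Final: R1 = 223

223


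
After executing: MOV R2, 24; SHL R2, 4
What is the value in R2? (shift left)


Register state trace:
  MOV R2, 24  → R2 = 24
  SHL R2, 4  → R2 = 24 << 4 = 24 * 2^4 = 384
Final: R2 = 384

384


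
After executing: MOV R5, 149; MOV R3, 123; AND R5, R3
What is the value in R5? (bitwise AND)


Register state trace:
  MOV R5, 149  → R5 = 149 (0b10010101)
  MOV R3, 123  → R3 = 123 (0b01111011)
  AND R5, R3  → R5 = 149 AND 123 = 17 (0b00010001)
Final: R5 = 17

17


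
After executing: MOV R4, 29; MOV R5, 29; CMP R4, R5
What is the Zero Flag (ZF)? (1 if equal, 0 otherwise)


Register state trace:
  MOV R4, 29  → R4 = 29
  MOV R5, 29  → R5 = 29
  CMP R4, R5  → computes 29 - 29 = 0
  Result is zero, so values are equal
ZF = 1

1


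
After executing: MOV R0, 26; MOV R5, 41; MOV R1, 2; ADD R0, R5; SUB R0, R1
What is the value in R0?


Register state trace:
  MOV R0, 26  → R0 = 26
  MOV R5, 41  → R5 = 41
  MOV R1, 2  → R1 = 2
  ADD R0, R5  → R0 = 26 + 41 = 67
  SUB R0, R1  → R0 = 67 - 2 = 65
Final: R0 = 65

65


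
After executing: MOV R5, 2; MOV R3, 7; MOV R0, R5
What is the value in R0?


Register state trace:
  MOV R5, 2  → R5 = 2
  MOV R3, 7  → R3 = 7
  MOV R0, R5  → R0 = 2
Final: R0 = 2

2


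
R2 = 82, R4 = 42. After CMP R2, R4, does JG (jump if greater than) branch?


Trace:
  R2 = 82, R4 = 42
  CMP R2, R4  → compares 82 vs 42
  JG checks: is 82 greater than 42?
  82 > 42, so condition is true
Branch taken: Yes

Yes


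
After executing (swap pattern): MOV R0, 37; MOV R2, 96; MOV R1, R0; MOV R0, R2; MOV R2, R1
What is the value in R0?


Register state trace (swap pattern):
  MOV R0, 37  → R0 = 37
  MOV R2, 96  → R2 = 96
  MOV R1, R0  → R1 = 37  (save R0)
  MOV R0, R2  → R0 = 96  (R0 gets R2's value)
  MOV R2, R1  → R2 = 37  (R2 gets saved value)
Final: R0 = 96

96


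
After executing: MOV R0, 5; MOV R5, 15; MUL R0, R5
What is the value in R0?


Register state trace:
  MOV R0, 5  → R0 = 5
  MOV R5, 15  → R5 = 15
  MUL R0, R5  → R0 = 5 * 15 = 75
Final: R0 = 75

75


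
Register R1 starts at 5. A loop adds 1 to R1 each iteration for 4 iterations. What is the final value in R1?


Starting value: R1 = 5
  Iter 1: R1 = 5 + 1 = 6
  Iter 2: R1 = 6 + 1 = 7
  Iter 3: R1 = 7 + 1 = 8
  Iter 4: R1 = 8 + 1 = 9
Final: R1 = 9

9


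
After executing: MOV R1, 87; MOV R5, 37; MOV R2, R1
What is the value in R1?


Register state trace:
  MOV R1, 87  → R1 = 87
  MOV R5, 37  → R5 = 37
  MOV R2, R1  → R2 = 87
Final: R1 = 87

87


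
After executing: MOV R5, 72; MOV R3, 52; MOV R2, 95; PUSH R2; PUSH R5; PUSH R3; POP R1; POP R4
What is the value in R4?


Stack trace (top is rightmost):
  MOV R5, 72  → R5 = 72
  MOV R3, 52  → R3 = 52
  MOV R2, 95  → R2 = 95
  PUSH R2  → stack: [95]
  PUSH R5  → stack: [95, 72]
  PUSH R3  → stack: [95, 72, 52]
  POP R1  → R1 = 52, stack: [95, 72]
  POP R4  → R4 = 72, stack: [95]
Final: R4 = 72

72


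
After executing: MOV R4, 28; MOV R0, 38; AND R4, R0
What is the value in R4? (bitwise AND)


Register state trace:
  MOV R4, 28  → R4 = 28 (0b00011100)
  MOV R0, 38  → R0 = 38 (0b00100110)
  AND R4, R0  → R4 = 28 AND 38 = 4 (0b00000100)
Final: R4 = 4

4


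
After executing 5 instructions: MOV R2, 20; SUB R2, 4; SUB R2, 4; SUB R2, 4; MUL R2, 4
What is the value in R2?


Register state trace:
  MOV R2, 20  → R2 = 20
  SUB R2, 4  → R2 = 20 - 4 = 16
  SUB R2, 4  → R2 = 16 - 4 = 12
  SUB R2, 4  → R2 = 12 - 4 = 8
  MUL R2, 4  → R2 = 8 * 4 = 32
Final: R2 = 32

32


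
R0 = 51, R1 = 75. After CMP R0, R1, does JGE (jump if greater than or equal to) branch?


Trace:
  R0 = 51, R1 = 75
  CMP R0, R1  → compares 51 vs 75
  JGE checks: is 51 greater than or equal to 75?
  51 < 75, so condition is false
Branch taken: No

No


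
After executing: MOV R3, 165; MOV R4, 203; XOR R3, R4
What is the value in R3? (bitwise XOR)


Register state trace:
  MOV R3, 165  → R3 = 165 (0b10100101)
  MOV R4, 203  → R4 = 203 (0b11001011)
  XOR R3, R4  → R3 = 165 XOR 203 = 110 (0b01101110)
Final: R3 = 110

110


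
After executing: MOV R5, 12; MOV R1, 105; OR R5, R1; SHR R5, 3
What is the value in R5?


Register state trace:
  MOV R5, 12  → R5 = 12 (0b00001100)
  MOV R1, 105  → R1 = 105 (0b01101001)
  OR R5, R1  → R5 = 12 OR 105 = 109 (0b01101101)
  SHR R5, 3  → R5 = 109 >> 3 = 13
Final: R5 = 13

13


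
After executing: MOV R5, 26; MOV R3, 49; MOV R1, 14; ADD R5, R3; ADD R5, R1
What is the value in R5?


Register state trace:
  MOV R5, 26  → R5 = 26
  MOV R3, 49  → R3 = 49
  MOV R1, 14  → R1 = 14
  ADD R5, R3  → R5 = 26 + 49 = 75
  ADD R5, R1  → R5 = 75 + 14 = 89
Final: R5 = 89

89


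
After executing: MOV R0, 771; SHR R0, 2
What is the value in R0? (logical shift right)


Register state trace:
  MOV R0, 771  → R0 = 771
  SHR R0, 2  → R0 = 771 >> 2 = 771 // 2^2 = 192
Final: R0 = 192

192


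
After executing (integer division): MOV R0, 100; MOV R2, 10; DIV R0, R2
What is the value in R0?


Register state trace:
  MOV R0, 100  → R0 = 100
  MOV R2, 10  → R2 = 10
  DIV R0, R2  → R0 = 100 // 10 = 10
Final: R0 = 10

10


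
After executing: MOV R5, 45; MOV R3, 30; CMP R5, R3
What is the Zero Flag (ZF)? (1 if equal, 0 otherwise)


Register state trace:
  MOV R5, 45  → R5 = 45
  MOV R3, 30  → R3 = 30
  CMP R5, R3  → computes 45 - 30 = 15
  Result is nonzero, so values are not equal
ZF = 0

0


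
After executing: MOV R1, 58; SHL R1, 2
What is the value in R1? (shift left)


Register state trace:
  MOV R1, 58  → R1 = 58
  SHL R1, 2  → R1 = 58 << 2 = 58 * 2^2 = 232
Final: R1 = 232

232


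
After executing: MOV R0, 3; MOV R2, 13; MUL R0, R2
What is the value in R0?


Register state trace:
  MOV R0, 3  → R0 = 3
  MOV R2, 13  → R2 = 13
  MUL R0, R2  → R0 = 3 * 13 = 39
Final: R0 = 39

39


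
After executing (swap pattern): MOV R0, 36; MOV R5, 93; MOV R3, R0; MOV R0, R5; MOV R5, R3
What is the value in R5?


Register state trace (swap pattern):
  MOV R0, 36  → R0 = 36
  MOV R5, 93  → R5 = 93
  MOV R3, R0  → R3 = 36  (save R0)
  MOV R0, R5  → R0 = 93  (R0 gets R5's value)
  MOV R5, R3  → R5 = 36  (R5 gets saved value)
Final: R5 = 36

36


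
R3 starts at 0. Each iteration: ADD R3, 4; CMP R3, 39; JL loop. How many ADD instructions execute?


Loop trace (R3 starts at 0, target 39, step 4):
  ADD #1: R3 = 0 + 4 = 4  → 4 < 39, loop
  ADD #2: R3 = 4 + 4 = 8  → 8 < 39, loop
  ADD #3: R3 = 8 + 4 = 12  → 12 < 39, loop
  ADD #4: R3 = 12 + 4 = 16  → 16 < 39, loop
  ADD #5: R3 = 16 + 4 = 20  → 20 < 39, loop
  ADD #6: R3 = 20 + 4 = 24  → 24 < 39, loop
  ADD #7: R3 = 24 + 4 = 28  → 28 < 39, loop
  ADD #8: R3 = 28 + 4 = 32  → 32 < 39, loop
  ADD #9: R3 = 32 + 4 = 36  → 36 < 39, loop
  ADD #10: R3 = 36 + 4 = 40  → 40 >= 39, exit
Total ADD instructions: 10

10


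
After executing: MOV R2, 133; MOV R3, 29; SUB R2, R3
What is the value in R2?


Register state trace:
  MOV R2, 133  → R2 = 133
  MOV R3, 29  → R3 = 29
  SUB R2, R3  → R2 = 133 - 29 = 104
Final: R2 = 104

104


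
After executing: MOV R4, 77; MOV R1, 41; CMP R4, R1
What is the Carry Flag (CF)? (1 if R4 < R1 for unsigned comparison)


Register state trace:
  MOV R4, 77  → R4 = 77
  MOV R1, 41  → R1 = 41
  CMP R4, R1  → unsigned 77 - 41: no borrow
  77 >= 41, so CF = 0
CF = 0

0


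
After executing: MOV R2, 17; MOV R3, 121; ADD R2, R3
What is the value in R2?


Register state trace:
  MOV R2, 17  → R2 = 17
  MOV R3, 121  → R3 = 121
  ADD R2, R3  → R2 = 17 + 121 = 138
Final: R2 = 138

138


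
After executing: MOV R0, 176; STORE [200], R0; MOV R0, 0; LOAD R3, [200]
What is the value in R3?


Register and memory trace:
  MOV R0, 176  → R0 = 176
  STORE [200], R0  → mem[200] = 176
  MOV R0, 0  → R0 = 0
  LOAD R3, [200]  → R3 = mem[200] = 176
Final: R3 = 176

176


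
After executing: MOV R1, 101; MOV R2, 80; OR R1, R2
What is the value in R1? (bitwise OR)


Register state trace:
  MOV R1, 101  → R1 = 101 (0b01100101)
  MOV R2, 80  → R2 = 80 (0b01010000)
  OR R1, R2   → R1 = 101 OR 80 = 117 (0b01110101)
Final: R1 = 117

117


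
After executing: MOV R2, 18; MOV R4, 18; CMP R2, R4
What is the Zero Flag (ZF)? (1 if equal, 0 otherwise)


Register state trace:
  MOV R2, 18  → R2 = 18
  MOV R4, 18  → R4 = 18
  CMP R2, R4  → computes 18 - 18 = 0
  Result is zero, so values are equal
ZF = 1

1


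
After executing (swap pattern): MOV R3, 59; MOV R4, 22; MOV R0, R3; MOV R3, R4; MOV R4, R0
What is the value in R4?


Register state trace (swap pattern):
  MOV R3, 59  → R3 = 59
  MOV R4, 22  → R4 = 22
  MOV R0, R3  → R0 = 59  (save R3)
  MOV R3, R4  → R3 = 22  (R3 gets R4's value)
  MOV R4, R0  → R4 = 59  (R4 gets saved value)
Final: R4 = 59

59


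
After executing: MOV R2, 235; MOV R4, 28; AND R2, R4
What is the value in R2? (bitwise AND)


Register state trace:
  MOV R2, 235  → R2 = 235 (0b11101011)
  MOV R4, 28  → R4 = 28 (0b00011100)
  AND R2, R4  → R2 = 235 AND 28 = 8 (0b00001000)
Final: R2 = 8

8


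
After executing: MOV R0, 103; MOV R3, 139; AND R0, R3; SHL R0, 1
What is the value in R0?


Register state trace:
  MOV R0, 103  → R0 = 103 (0b01100111)
  MOV R3, 139  → R3 = 139 (0b10001011)
  AND R0, R3  → R0 = 103 AND 139 = 3 (0b00000011)
  SHL R0, 1  → R0 = 3 << 1 = 6
Final: R0 = 6

6


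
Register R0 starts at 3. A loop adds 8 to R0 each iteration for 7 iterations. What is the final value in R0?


Starting value: R0 = 3
  Iter 1: R0 = 3 + 8 = 11
  Iter 2: R0 = 11 + 8 = 19
  Iter 3: R0 = 19 + 8 = 27
  Iter 4: R0 = 27 + 8 = 35
  Iter 5: R0 = 35 + 8 = 43
  Iter 6: R0 = 43 + 8 = 51
  Iter 7: R0 = 51 + 8 = 59
Final: R0 = 59

59


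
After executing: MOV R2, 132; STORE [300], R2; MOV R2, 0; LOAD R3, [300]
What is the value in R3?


Register and memory trace:
  MOV R2, 132  → R2 = 132
  STORE [300], R2  → mem[300] = 132
  MOV R2, 0  → R2 = 0
  LOAD R3, [300]  → R3 = mem[300] = 132
Final: R3 = 132

132


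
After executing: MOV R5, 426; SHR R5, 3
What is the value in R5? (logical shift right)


Register state trace:
  MOV R5, 426  → R5 = 426
  SHR R5, 3  → R5 = 426 >> 3 = 426 // 2^3 = 53
Final: R5 = 53

53


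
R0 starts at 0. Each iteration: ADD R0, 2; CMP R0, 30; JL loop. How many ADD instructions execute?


Loop trace (R0 starts at 0, target 30, step 2):
  ADD #1: R0 = 0 + 2 = 2  → 2 < 30, loop
  ADD #2: R0 = 2 + 2 = 4  → 4 < 30, loop
  ADD #3: R0 = 4 + 2 = 6  → 6 < 30, loop
  ADD #4: R0 = 6 + 2 = 8  → 8 < 30, loop
  ADD #5: R0 = 8 + 2 = 10  → 10 < 30, loop
  ADD #6: R0 = 10 + 2 = 12  → 12 < 30, loop
  ADD #7: R0 = 12 + 2 = 14  → 14 < 30, loop
  ADD #8: R0 = 14 + 2 = 16  → 16 < 30, loop
  ADD #9: R0 = 16 + 2 = 18  → 18 < 30, loop
  ADD #10: R0 = 18 + 2 = 20  → 20 < 30, loop
  ADD #11: R0 = 20 + 2 = 22  → 22 < 30, loop
  ADD #12: R0 = 22 + 2 = 24  → 24 < 30, loop
  ADD #13: R0 = 24 + 2 = 26  → 26 < 30, loop
  ADD #14: R0 = 26 + 2 = 28  → 28 < 30, loop
  ADD #15: R0 = 28 + 2 = 30  → 30 >= 30, exit
Total ADD instructions: 15

15


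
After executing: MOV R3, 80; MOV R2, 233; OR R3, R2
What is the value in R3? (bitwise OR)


Register state trace:
  MOV R3, 80  → R3 = 80 (0b01010000)
  MOV R2, 233  → R2 = 233 (0b11101001)
  OR R3, R2   → R3 = 80 OR 233 = 249 (0b11111001)
Final: R3 = 249

249


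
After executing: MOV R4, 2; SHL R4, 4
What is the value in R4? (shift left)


Register state trace:
  MOV R4, 2  → R4 = 2
  SHL R4, 4  → R4 = 2 << 4 = 2 * 2^4 = 32
Final: R4 = 32

32


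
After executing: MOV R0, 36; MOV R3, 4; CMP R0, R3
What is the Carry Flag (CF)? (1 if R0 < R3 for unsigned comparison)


Register state trace:
  MOV R0, 36  → R0 = 36
  MOV R3, 4  → R3 = 4
  CMP R0, R3  → unsigned 36 - 4: no borrow
  36 >= 4, so CF = 0
CF = 0

0


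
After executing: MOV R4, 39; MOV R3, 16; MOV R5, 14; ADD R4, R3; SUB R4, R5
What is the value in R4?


Register state trace:
  MOV R4, 39  → R4 = 39
  MOV R3, 16  → R3 = 16
  MOV R5, 14  → R5 = 14
  ADD R4, R3  → R4 = 39 + 16 = 55
  SUB R4, R5  → R4 = 55 - 14 = 41
Final: R4 = 41

41


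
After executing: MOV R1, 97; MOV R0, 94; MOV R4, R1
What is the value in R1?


Register state trace:
  MOV R1, 97  → R1 = 97
  MOV R0, 94  → R0 = 94
  MOV R4, R1  → R4 = 97
Final: R1 = 97

97


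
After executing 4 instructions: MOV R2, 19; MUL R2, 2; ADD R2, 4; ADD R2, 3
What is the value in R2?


Register state trace:
  MOV R2, 19  → R2 = 19
  MUL R2, 2  → R2 = 19 * 2 = 38
  ADD R2, 4  → R2 = 38 + 4 = 42
  ADD R2, 3  → R2 = 42 + 3 = 45
Final: R2 = 45

45


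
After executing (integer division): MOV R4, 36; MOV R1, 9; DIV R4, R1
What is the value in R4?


Register state trace:
  MOV R4, 36  → R4 = 36
  MOV R1, 9  → R1 = 9
  DIV R4, R1  → R4 = 36 // 9 = 4
Final: R4 = 4

4


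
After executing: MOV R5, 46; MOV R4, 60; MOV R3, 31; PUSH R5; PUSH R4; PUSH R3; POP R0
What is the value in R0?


Stack trace (top is rightmost):
  MOV R5, 46  → R5 = 46
  MOV R4, 60  → R4 = 60
  MOV R3, 31  → R3 = 31
  PUSH R5  → stack: [46]
  PUSH R4  → stack: [46, 60]
  PUSH R3  → stack: [46, 60, 31]
  POP R0  → R0 = 31, stack: [46, 60]
Final: R0 = 31

31


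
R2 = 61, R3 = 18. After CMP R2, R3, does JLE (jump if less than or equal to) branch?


Trace:
  R2 = 61, R3 = 18
  CMP R2, R3  → compares 61 vs 18
  JLE checks: is 61 less than or equal to 18?
  61 > 18, so condition is false
Branch taken: No

No


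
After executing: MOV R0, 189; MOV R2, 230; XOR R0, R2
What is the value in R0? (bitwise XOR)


Register state trace:
  MOV R0, 189  → R0 = 189 (0b10111101)
  MOV R2, 230  → R2 = 230 (0b11100110)
  XOR R0, R2  → R0 = 189 XOR 230 = 91 (0b01011011)
Final: R0 = 91

91


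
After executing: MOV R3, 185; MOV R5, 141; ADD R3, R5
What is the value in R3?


Register state trace:
  MOV R3, 185  → R3 = 185
  MOV R5, 141  → R5 = 141
  ADD R3, R5  → R3 = 185 + 141 = 326
Final: R3 = 326

326


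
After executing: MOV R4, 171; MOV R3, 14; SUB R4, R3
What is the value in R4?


Register state trace:
  MOV R4, 171  → R4 = 171
  MOV R3, 14  → R3 = 14
  SUB R4, R3  → R4 = 171 - 14 = 157
Final: R4 = 157

157


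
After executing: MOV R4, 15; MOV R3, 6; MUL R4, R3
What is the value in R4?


Register state trace:
  MOV R4, 15  → R4 = 15
  MOV R3, 6  → R3 = 6
  MUL R4, R3  → R4 = 15 * 6 = 90
Final: R4 = 90

90


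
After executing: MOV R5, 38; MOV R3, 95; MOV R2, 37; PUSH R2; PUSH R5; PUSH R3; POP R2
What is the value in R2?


Stack trace (top is rightmost):
  MOV R5, 38  → R5 = 38
  MOV R3, 95  → R3 = 95
  MOV R2, 37  → R2 = 37
  PUSH R2  → stack: [37]
  PUSH R5  → stack: [37, 38]
  PUSH R3  → stack: [37, 38, 95]
  POP R2  → R2 = 95, stack: [37, 38]
Final: R2 = 95

95


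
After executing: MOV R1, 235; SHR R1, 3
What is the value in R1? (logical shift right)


Register state trace:
  MOV R1, 235  → R1 = 235
  SHR R1, 3  → R1 = 235 >> 3 = 235 // 2^3 = 29
Final: R1 = 29

29


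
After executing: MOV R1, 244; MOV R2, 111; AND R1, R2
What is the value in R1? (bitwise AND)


Register state trace:
  MOV R1, 244  → R1 = 244 (0b11110100)
  MOV R2, 111  → R2 = 111 (0b01101111)
  AND R1, R2  → R1 = 244 AND 111 = 100 (0b01100100)
Final: R1 = 100

100


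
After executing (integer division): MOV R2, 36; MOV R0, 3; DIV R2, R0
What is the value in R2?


Register state trace:
  MOV R2, 36  → R2 = 36
  MOV R0, 3  → R0 = 3
  DIV R2, R0  → R2 = 36 // 3 = 12
Final: R2 = 12

12


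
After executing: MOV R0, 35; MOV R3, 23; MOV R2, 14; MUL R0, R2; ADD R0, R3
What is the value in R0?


Register state trace:
  MOV R0, 35  → R0 = 35
  MOV R3, 23  → R3 = 23
  MOV R2, 14  → R2 = 14
  MUL R0, R2  → R0 = 35 * 14 = 490
  ADD R0, R3  → R0 = 490 + 23 = 513
Final: R0 = 513

513


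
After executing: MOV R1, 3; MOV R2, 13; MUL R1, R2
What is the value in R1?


Register state trace:
  MOV R1, 3  → R1 = 3
  MOV R2, 13  → R2 = 13
  MUL R1, R2  → R1 = 3 * 13 = 39
Final: R1 = 39

39


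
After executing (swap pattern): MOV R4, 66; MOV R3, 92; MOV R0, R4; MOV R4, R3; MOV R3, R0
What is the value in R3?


Register state trace (swap pattern):
  MOV R4, 66  → R4 = 66
  MOV R3, 92  → R3 = 92
  MOV R0, R4  → R0 = 66  (save R4)
  MOV R4, R3  → R4 = 92  (R4 gets R3's value)
  MOV R3, R0  → R3 = 66  (R3 gets saved value)
Final: R3 = 66

66


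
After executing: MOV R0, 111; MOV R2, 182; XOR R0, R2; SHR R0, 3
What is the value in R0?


Register state trace:
  MOV R0, 111  → R0 = 111 (0b01101111)
  MOV R2, 182  → R2 = 182 (0b10110110)
  XOR R0, R2  → R0 = 111 XOR 182 = 217 (0b11011001)
  SHR R0, 3  → R0 = 217 >> 3 = 27
Final: R0 = 27

27


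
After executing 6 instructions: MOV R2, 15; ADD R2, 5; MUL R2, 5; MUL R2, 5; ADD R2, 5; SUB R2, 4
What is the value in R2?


Register state trace:
  MOV R2, 15  → R2 = 15
  ADD R2, 5  → R2 = 15 + 5 = 20
  MUL R2, 5  → R2 = 20 * 5 = 100
  MUL R2, 5  → R2 = 100 * 5 = 500
  ADD R2, 5  → R2 = 500 + 5 = 505
  SUB R2, 4  → R2 = 505 - 4 = 501
Final: R2 = 501

501


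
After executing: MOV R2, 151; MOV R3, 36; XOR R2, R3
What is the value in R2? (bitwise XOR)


Register state trace:
  MOV R2, 151  → R2 = 151 (0b10010111)
  MOV R3, 36  → R3 = 36 (0b00100100)
  XOR R2, R3  → R2 = 151 XOR 36 = 179 (0b10110011)
Final: R2 = 179

179


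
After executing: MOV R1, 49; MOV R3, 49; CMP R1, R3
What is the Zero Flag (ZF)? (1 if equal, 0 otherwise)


Register state trace:
  MOV R1, 49  → R1 = 49
  MOV R3, 49  → R3 = 49
  CMP R1, R3  → computes 49 - 49 = 0
  Result is zero, so values are equal
ZF = 1

1


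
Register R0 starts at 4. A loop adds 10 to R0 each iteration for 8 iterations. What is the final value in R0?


Starting value: R0 = 4
  Iter 1: R0 = 4 + 10 = 14
  Iter 2: R0 = 14 + 10 = 24
  Iter 3: R0 = 24 + 10 = 34
  Iter 4: R0 = 34 + 10 = 44
  Iter 5: R0 = 44 + 10 = 54
  Iter 6: R0 = 54 + 10 = 64
  Iter 7: R0 = 64 + 10 = 74
  Iter 8: R0 = 74 + 10 = 84
Final: R0 = 84

84


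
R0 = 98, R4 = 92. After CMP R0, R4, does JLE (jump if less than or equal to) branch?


Trace:
  R0 = 98, R4 = 92
  CMP R0, R4  → compares 98 vs 92
  JLE checks: is 98 less than or equal to 92?
  98 > 92, so condition is false
Branch taken: No

No


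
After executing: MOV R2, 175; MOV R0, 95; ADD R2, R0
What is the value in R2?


Register state trace:
  MOV R2, 175  → R2 = 175
  MOV R0, 95  → R0 = 95
  ADD R2, R0  → R2 = 175 + 95 = 270
Final: R2 = 270

270


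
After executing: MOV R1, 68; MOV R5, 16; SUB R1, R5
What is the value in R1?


Register state trace:
  MOV R1, 68  → R1 = 68
  MOV R5, 16  → R5 = 16
  SUB R1, R5  → R1 = 68 - 16 = 52
Final: R1 = 52

52


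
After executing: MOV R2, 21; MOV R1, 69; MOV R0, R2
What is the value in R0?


Register state trace:
  MOV R2, 21  → R2 = 21
  MOV R1, 69  → R1 = 69
  MOV R0, R2  → R0 = 21
Final: R0 = 21

21


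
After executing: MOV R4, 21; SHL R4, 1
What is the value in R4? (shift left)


Register state trace:
  MOV R4, 21  → R4 = 21
  SHL R4, 1  → R4 = 21 << 1 = 21 * 2^1 = 42
Final: R4 = 42

42


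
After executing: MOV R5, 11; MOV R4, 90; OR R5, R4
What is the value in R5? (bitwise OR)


Register state trace:
  MOV R5, 11  → R5 = 11 (0b00001011)
  MOV R4, 90  → R4 = 90 (0b01011010)
  OR R5, R4   → R5 = 11 OR 90 = 91 (0b01011011)
Final: R5 = 91

91


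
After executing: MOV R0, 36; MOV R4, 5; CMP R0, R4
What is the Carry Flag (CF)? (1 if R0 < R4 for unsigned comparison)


Register state trace:
  MOV R0, 36  → R0 = 36
  MOV R4, 5  → R4 = 5
  CMP R0, R4  → unsigned 36 - 5: no borrow
  36 >= 5, so CF = 0
CF = 0

0


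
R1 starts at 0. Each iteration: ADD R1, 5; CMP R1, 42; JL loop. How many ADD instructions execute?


Loop trace (R1 starts at 0, target 42, step 5):
  ADD #1: R1 = 0 + 5 = 5  → 5 < 42, loop
  ADD #2: R1 = 5 + 5 = 10  → 10 < 42, loop
  ADD #3: R1 = 10 + 5 = 15  → 15 < 42, loop
  ADD #4: R1 = 15 + 5 = 20  → 20 < 42, loop
  ADD #5: R1 = 20 + 5 = 25  → 25 < 42, loop
  ADD #6: R1 = 25 + 5 = 30  → 30 < 42, loop
  ADD #7: R1 = 30 + 5 = 35  → 35 < 42, loop
  ADD #8: R1 = 35 + 5 = 40  → 40 < 42, loop
  ADD #9: R1 = 40 + 5 = 45  → 45 >= 42, exit
Total ADD instructions: 9

9


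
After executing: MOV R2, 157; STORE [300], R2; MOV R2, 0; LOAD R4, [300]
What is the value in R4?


Register and memory trace:
  MOV R2, 157  → R2 = 157
  STORE [300], R2  → mem[300] = 157
  MOV R2, 0  → R2 = 0
  LOAD R4, [300]  → R4 = mem[300] = 157
Final: R4 = 157

157


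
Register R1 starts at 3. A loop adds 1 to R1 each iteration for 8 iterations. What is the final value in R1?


Starting value: R1 = 3
  Iter 1: R1 = 3 + 1 = 4
  Iter 2: R1 = 4 + 1 = 5
  Iter 3: R1 = 5 + 1 = 6
  Iter 4: R1 = 6 + 1 = 7
  Iter 5: R1 = 7 + 1 = 8
  Iter 6: R1 = 8 + 1 = 9
  Iter 7: R1 = 9 + 1 = 10
  Iter 8: R1 = 10 + 1 = 11
Final: R1 = 11

11


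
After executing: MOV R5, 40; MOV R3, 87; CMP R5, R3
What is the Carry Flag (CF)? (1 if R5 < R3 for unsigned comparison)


Register state trace:
  MOV R5, 40  → R5 = 40
  MOV R3, 87  → R3 = 87
  CMP R5, R3  → unsigned 40 - 87: borrow occurs
  40 < 87, so CF = 1
CF = 1

1


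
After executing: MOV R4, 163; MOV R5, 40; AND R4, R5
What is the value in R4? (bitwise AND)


Register state trace:
  MOV R4, 163  → R4 = 163 (0b10100011)
  MOV R5, 40  → R5 = 40 (0b00101000)
  AND R4, R5  → R4 = 163 AND 40 = 32 (0b00100000)
Final: R4 = 32

32


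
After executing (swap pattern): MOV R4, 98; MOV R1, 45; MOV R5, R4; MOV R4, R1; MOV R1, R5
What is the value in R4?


Register state trace (swap pattern):
  MOV R4, 98  → R4 = 98
  MOV R1, 45  → R1 = 45
  MOV R5, R4  → R5 = 98  (save R4)
  MOV R4, R1  → R4 = 45  (R4 gets R1's value)
  MOV R1, R5  → R1 = 98  (R1 gets saved value)
Final: R4 = 45

45


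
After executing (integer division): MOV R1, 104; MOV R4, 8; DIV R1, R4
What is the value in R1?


Register state trace:
  MOV R1, 104  → R1 = 104
  MOV R4, 8  → R4 = 8
  DIV R1, R4  → R1 = 104 // 8 = 13
Final: R1 = 13

13


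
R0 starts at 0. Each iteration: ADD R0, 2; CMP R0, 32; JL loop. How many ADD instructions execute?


Loop trace (R0 starts at 0, target 32, step 2):
  ADD #1: R0 = 0 + 2 = 2  → 2 < 32, loop
  ADD #2: R0 = 2 + 2 = 4  → 4 < 32, loop
  ADD #3: R0 = 4 + 2 = 6  → 6 < 32, loop
  ADD #4: R0 = 6 + 2 = 8  → 8 < 32, loop
  ADD #5: R0 = 8 + 2 = 10  → 10 < 32, loop
  ADD #6: R0 = 10 + 2 = 12  → 12 < 32, loop
  ADD #7: R0 = 12 + 2 = 14  → 14 < 32, loop
  ADD #8: R0 = 14 + 2 = 16  → 16 < 32, loop
  ADD #9: R0 = 16 + 2 = 18  → 18 < 32, loop
  ADD #10: R0 = 18 + 2 = 20  → 20 < 32, loop
  ADD #11: R0 = 20 + 2 = 22  → 22 < 32, loop
  ADD #12: R0 = 22 + 2 = 24  → 24 < 32, loop
  ADD #13: R0 = 24 + 2 = 26  → 26 < 32, loop
  ADD #14: R0 = 26 + 2 = 28  → 28 < 32, loop
  ADD #15: R0 = 28 + 2 = 30  → 30 < 32, loop
  ADD #16: R0 = 30 + 2 = 32  → 32 >= 32, exit
Total ADD instructions: 16

16


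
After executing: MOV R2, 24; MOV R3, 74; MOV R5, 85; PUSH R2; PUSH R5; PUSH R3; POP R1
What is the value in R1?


Stack trace (top is rightmost):
  MOV R2, 24  → R2 = 24
  MOV R3, 74  → R3 = 74
  MOV R5, 85  → R5 = 85
  PUSH R2  → stack: [24]
  PUSH R5  → stack: [24, 85]
  PUSH R3  → stack: [24, 85, 74]
  POP R1  → R1 = 74, stack: [24, 85]
Final: R1 = 74

74


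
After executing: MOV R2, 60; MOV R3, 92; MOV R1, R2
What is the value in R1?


Register state trace:
  MOV R2, 60  → R2 = 60
  MOV R3, 92  → R3 = 92
  MOV R1, R2  → R1 = 60
Final: R1 = 60

60
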